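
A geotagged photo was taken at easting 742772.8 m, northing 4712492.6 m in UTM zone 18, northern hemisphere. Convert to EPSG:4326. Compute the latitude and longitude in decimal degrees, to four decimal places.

Zone 18N: λ₀ = -75°, k₀ = 0.9996, false easting 500000 m.
Meridian distance M = (N − FN)/k₀ = 4714378.4 m.
Inverse transverse Mercator on WGS84 gives φ = 42.52670020°, λ = -72.04419947°.

lat 42.5267°, lon -72.0442°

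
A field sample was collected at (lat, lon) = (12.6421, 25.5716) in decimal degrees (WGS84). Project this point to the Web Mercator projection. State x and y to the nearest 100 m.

Web Mercator is spherical with R = a = 6378137 m.
x = R·λ = 6378137 × 0.446308615 = 2846617.491 m.
y = R·ln tan(π/4 + φ/2) = 6378137 × 0.222458725 = 1418872.228 m.

x 2846600 m, y 1418900 m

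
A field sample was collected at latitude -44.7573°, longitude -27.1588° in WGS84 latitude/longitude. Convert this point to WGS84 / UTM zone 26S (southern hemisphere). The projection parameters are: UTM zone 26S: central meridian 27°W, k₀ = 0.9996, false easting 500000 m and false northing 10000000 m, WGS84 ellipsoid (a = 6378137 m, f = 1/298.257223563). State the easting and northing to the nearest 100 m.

Zone 26 central meridian λ₀ = 6×26 − 183 = -27°; Δλ = -0.1588°.
Transverse Mercator on WGS84 with k₀ = 0.9996 gives E = 487431.406 m, N = 5043997.654 m.

E 487400 m, N 5044000 m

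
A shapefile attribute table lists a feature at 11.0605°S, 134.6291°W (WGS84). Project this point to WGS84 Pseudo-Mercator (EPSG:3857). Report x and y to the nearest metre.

Web Mercator is spherical with R = a = 6378137 m.
x = R·λ = 6378137 × -2.349721064 = -14986842.858 m.
y = R·ln tan(π/4 + φ/2) = 6378137 × -0.194252395 = -1238968.390 m.

x -14986843 m, y -1238968 m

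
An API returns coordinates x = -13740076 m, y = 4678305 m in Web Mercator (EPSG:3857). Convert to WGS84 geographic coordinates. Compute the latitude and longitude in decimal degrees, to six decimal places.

R = 6378137 m. λ = x/R = -123.42920276°.
φ = 2·arctan(exp(y/R)) − 90° = 2·arctan(2.08234) − 90° = 38.69660114°.

lat 38.696601°, lon -123.429203°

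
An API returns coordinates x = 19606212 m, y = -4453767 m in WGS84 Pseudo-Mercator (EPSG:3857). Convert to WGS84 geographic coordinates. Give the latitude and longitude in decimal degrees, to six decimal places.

R = 6378137 m. λ = x/R = 176.12559903°.
φ = 2·arctan(exp(y/R)) − 90° = 2·arctan(0.49744) − 90° = -37.10510348°.

lat -37.105103°, lon 176.125599°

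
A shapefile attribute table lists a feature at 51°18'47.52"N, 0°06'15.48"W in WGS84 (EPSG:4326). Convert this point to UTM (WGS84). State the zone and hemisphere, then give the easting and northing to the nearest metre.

Zone 30N: E 701800 m, N 5688637 m

Longitude -0.1043° lies in the 6° band [-6°, 0°), giving zone 30; latitude is north of the equator, so 30N.
Zone 30 central meridian λ₀ = 6×30 − 183 = -3°; Δλ = +2.8957°.
Transverse Mercator on WGS84 with k₀ = 0.9996 gives E = 701800.357 m, N = 5688636.861 m.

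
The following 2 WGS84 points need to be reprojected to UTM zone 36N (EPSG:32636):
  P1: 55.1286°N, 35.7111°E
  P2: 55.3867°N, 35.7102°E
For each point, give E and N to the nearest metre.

P1: E 672848 m, N 6112458 m; P2: E 671673 m, N 6141167 m

UTM zone 36N: λ₀ = 33°, k₀ = 0.9996.
P1 (55.1286°, 35.7111°) → (672847.656, 6112458.163) m.
P2 (55.3867°, 35.7102°) → (671673.484, 6141167.011) m.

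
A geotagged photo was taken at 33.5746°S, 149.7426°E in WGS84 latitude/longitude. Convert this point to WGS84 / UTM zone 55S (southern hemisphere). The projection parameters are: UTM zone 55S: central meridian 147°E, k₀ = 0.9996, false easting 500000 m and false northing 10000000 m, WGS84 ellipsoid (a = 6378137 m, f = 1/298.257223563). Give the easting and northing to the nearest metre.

E 754567 m, N 6281639 m

Zone 55 central meridian λ₀ = 6×55 − 183 = 147°; Δλ = +2.7426°.
Transverse Mercator on WGS84 with k₀ = 0.9996 gives E = 754566.745 m, N = 6281638.936 m.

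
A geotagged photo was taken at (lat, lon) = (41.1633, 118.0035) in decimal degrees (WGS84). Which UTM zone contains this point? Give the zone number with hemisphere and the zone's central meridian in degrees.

Zone 50N, central meridian 117°

UTM zone = ⌊(λ + 180)/6⌋ + 1; 118.0035° ∈ [114°, 120°) → zone 50.
Hemisphere: N (φ ≥ 0).
Central meridian λ₀ = 6×50 − 183 = 117°.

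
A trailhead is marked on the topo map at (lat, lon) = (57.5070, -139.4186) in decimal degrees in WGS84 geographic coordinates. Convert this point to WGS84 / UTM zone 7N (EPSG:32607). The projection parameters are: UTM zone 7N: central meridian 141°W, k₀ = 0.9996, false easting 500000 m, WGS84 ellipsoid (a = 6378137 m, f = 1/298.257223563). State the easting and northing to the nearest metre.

E 594751 m, N 6374928 m

Zone 7 central meridian λ₀ = 6×7 − 183 = -141°; Δλ = +1.5814°.
Transverse Mercator on WGS84 with k₀ = 0.9996 gives E = 594751.428 m, N = 6374928.104 m.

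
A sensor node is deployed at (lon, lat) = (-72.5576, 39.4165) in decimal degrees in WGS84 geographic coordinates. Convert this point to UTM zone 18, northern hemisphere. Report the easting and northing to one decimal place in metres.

Zone 18 central meridian λ₀ = 6×18 − 183 = -75°; Δλ = +2.4424°.
Transverse Mercator on WGS84 with k₀ = 0.9996 gives E = 710258.658 m, N = 4365844.152 m.

E 710258.7 m, N 4365844.2 m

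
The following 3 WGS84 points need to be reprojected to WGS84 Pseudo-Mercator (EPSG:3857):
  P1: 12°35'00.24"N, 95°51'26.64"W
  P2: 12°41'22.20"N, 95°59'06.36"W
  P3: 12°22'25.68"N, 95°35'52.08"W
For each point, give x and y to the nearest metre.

Web Mercator: x = R·λ, y = R·ln tan(π/4+φ/2), R = 6378137 m.
P1 (12.5834°, -95.8574°) → (-10670796.957, 1412176.186) m.
P2 (12.6895°, -95.9851°) → (-10685012.456, 1424280.376) m.
P3 (12.3738°, -95.5978°) → (-10641898.417, 1388279.079) m.

P1: x -10670797 m, y 1412176 m; P2: x -10685012 m, y 1424280 m; P3: x -10641898 m, y 1388279 m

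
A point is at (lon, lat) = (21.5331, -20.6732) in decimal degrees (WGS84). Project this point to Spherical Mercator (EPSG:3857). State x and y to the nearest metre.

x 2397054 m, y -2352954 m

Web Mercator is spherical with R = a = 6378137 m.
x = R·λ = 6378137 × 0.375823493 = 2397053.727 m.
y = R·ln tan(π/4 + φ/2) = 6378137 × -0.368909223 = -2352953.566 m.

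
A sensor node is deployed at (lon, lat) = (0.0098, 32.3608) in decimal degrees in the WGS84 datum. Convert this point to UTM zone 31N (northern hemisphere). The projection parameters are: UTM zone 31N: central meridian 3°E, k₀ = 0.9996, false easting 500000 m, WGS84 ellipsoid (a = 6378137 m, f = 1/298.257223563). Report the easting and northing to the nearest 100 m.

Zone 31 central meridian λ₀ = 6×31 − 183 = 3°; Δλ = -2.9902°.
Transverse Mercator on WGS84 with k₀ = 0.9996 gives E = 218616.285 m, N = 3584361.069 m.

E 218600 m, N 3584400 m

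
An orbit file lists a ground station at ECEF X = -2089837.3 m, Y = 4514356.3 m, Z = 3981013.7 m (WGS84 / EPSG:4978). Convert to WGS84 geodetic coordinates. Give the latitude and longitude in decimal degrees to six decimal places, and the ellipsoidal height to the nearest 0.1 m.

lat 38.856900°, lon 114.840900°, h 1681.6 m

λ = atan2(Y, X) = 114.84090004°; p = √(X²+Y²) = 4974618.9 m.
Bowring's method on WGS84 (a = 6378137 m, b = 6356752.314 m) gives φ = 38.85689992°, h = 1681.588 m.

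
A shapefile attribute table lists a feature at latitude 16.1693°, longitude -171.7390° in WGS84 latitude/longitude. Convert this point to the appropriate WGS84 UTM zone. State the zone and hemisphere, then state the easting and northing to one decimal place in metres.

Zone 2N: E 420998.3 m, N 1787804.4 m

Longitude -171.7390° lies in the 6° band [-174°, -168°), giving zone 2; latitude is north of the equator, so 2N.
Zone 2 central meridian λ₀ = 6×2 − 183 = -171°; Δλ = -0.7390°.
Transverse Mercator on WGS84 with k₀ = 0.9996 gives E = 420998.286 m, N = 1787804.430 m.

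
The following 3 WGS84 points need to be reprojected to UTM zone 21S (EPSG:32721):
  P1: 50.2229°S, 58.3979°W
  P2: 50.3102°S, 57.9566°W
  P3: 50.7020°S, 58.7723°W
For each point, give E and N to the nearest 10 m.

P1: E 400280 m, N 4435650 m; P2: E 431890 m, N 4426440 m; P3: E 374850 m, N 4381810 m

UTM zone 21S: λ₀ = -57°, k₀ = 0.9996.
P1 (-50.2229°, -58.3979°) → (400282.336, 4435650.800) m.
P2 (-50.3102°, -57.9566°) → (431885.978, 4426441.345) m.
P3 (-50.7020°, -58.7723°) → (374847.426, 4381814.853) m.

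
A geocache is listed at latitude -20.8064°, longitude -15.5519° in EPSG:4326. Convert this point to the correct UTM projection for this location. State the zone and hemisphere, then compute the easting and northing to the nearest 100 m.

Longitude -15.5519° lies in the 6° band [-18°, -12°), giving zone 28; latitude is south of the equator, so 28S.
Zone 28 central meridian λ₀ = 6×28 − 183 = -15°; Δλ = -0.5519°.
Transverse Mercator on WGS84 with k₀ = 0.9996 gives E = 442567.383 m, N = 7699180.105 m.

Zone 28S: E 442600 m, N 7699200 m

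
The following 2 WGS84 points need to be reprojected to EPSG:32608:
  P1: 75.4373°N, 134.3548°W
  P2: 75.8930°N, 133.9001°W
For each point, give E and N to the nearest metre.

UTM zone 8N: λ₀ = -135°, k₀ = 0.9996.
P1 (75.4373°, -134.3548°) → (518108.524, 8372497.624) m.
P2 (75.8930°, -133.9001°) → (529923.612, 8423524.579) m.

P1: E 518109 m, N 8372498 m; P2: E 529924 m, N 8423525 m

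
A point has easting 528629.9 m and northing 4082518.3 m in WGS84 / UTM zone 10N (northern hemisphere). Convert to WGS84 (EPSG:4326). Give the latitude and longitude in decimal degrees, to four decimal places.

lat 36.8882°, lon -122.6787°

Zone 10N: λ₀ = -123°, k₀ = 0.9996, false easting 500000 m.
Meridian distance M = (N − FN)/k₀ = 4084152.0 m.
Inverse transverse Mercator on WGS84 gives φ = 36.88819968°, λ = -122.67869948°.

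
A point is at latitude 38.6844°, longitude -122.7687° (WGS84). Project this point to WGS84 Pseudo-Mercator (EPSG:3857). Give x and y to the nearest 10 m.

Web Mercator is spherical with R = a = 6378137 m.
x = R·λ = 6378137 × -2.142718033 = -13666549.169 m.
y = R·ln tan(π/4 + φ/2) = 6378137 × 0.733218004 = 4676564.877 m.

x -13666550 m, y 4676560 m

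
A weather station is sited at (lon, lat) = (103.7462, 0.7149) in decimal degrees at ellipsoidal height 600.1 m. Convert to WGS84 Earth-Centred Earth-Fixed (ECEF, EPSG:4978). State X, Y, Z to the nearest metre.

WGS84: a = 6378137 m, e² = 0.006694380; N(φ) = a/√(1−e²sin²φ) = 6378140.324 m.
X = (N+h)·cosφ·cosλ = -1515607.690 m; Y = (N+h)·cosφ·sinλ = 6195557.159 m; Z = (N(1−e²)+h)·sinφ = 79055.027 m.

X -1515608 m, Y 6195557 m, Z 79055 m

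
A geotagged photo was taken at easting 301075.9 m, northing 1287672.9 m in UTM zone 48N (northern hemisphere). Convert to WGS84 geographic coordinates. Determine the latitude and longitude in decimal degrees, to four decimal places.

lat 11.6426°, lon 103.1753°

Zone 48N: λ₀ = 105°, k₀ = 0.9996, false easting 500000 m.
Meridian distance M = (N − FN)/k₀ = 1288188.2 m.
Inverse transverse Mercator on WGS84 gives φ = 11.64259966°, λ = 103.17530014°.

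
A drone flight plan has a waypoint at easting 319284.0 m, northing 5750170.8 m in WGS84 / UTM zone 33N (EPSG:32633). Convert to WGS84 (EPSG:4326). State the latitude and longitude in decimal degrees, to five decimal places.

lat 51.87300°, lon 12.37480°

Zone 33N: λ₀ = 15°, k₀ = 0.9996, false easting 500000 m.
Meridian distance M = (N − FN)/k₀ = 5752471.8 m.
Inverse transverse Mercator on WGS84 gives φ = 51.87299977°, λ = 12.37479968°.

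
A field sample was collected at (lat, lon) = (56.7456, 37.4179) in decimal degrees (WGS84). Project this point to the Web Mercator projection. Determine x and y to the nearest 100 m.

Web Mercator is spherical with R = a = 6378137 m.
x = R·λ = 6378137 × 0.653065554 = 4165341.575 m.
y = R·ln tan(π/4 + φ/2) = 6378137 × 1.208550130 = 7708298.303 m.

x 4165300 m, y 7708300 m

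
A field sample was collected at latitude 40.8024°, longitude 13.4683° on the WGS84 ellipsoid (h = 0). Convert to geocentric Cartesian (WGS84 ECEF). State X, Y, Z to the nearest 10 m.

X 4701990 m, Y 1126100 m, Z 4145840 m

WGS84: a = 6378137 m, e² = 0.006694380; N(φ) = a/√(1−e²sin²φ) = 6387272.542 m.
X = (N+h)·cosφ·cosλ = 4701992.362 m; Y = (N+h)·cosφ·sinλ = 1126097.445 m; Z = (N(1−e²)+h)·sinφ = 4145837.156 m.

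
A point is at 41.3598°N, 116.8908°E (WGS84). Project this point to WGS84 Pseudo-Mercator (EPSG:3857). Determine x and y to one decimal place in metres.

Web Mercator is spherical with R = a = 6378137 m.
x = R·λ = 6378137 × 2.040129325 = 13012224.334 m.
y = R·ln tan(π/4 + φ/2) = 6378137 × 0.794206492 = 5065557.814 m.

x 13012224.3 m, y 5065557.8 m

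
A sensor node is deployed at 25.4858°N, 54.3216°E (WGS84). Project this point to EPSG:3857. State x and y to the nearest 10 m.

Web Mercator is spherical with R = a = 6378137 m.
x = R·λ = 6378137 × 0.948090775 = 6047052.851 m.
y = R·ln tan(π/4 + φ/2) = 6378137 × 0.460249317 = 2935533.198 m.

x 6047050 m, y 2935530 m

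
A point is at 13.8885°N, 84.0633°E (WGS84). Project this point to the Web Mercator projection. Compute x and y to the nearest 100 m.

Web Mercator is spherical with R = a = 6378137 m.
x = R·λ = 6378137 × 1.467181365 = 9357883.750 m.
y = R·ln tan(π/4 + φ/2) = 6378137 × 0.244809345 = 1561427.539 m.

x 9357900 m, y 1561400 m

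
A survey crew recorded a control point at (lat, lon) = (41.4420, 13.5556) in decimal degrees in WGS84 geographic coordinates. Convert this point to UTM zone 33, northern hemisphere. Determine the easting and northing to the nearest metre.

E 379337 m, N 4588832 m

Zone 33 central meridian λ₀ = 6×33 − 183 = 15°; Δλ = -1.4444°.
Transverse Mercator on WGS84 with k₀ = 0.9996 gives E = 379337.266 m, N = 4588831.900 m.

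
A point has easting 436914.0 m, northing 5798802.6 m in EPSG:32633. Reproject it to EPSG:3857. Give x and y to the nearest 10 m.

x 1566720 m, y 6861090 m

Unproject from UTM 33N (λ₀ = 15°) → φ = 52.33590034°, λ = 14.07409995°.
Web Mercator (R = 6378137 m): x = 1566721.640 m, y = 6861089.912 m.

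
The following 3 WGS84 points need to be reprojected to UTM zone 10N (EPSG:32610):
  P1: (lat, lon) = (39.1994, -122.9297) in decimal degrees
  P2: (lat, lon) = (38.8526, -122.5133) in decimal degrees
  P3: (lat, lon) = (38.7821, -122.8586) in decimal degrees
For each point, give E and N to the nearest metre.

UTM zone 10N: λ₀ = -123°, k₀ = 0.9996.
P1 (39.1994°, -122.9297°) → (506070.278, 4338906.949) m.
P2 (38.8526°, -122.5133°) → (542231.617, 4300532.177) m.
P3 (38.7821°, -122.8586°) → (512281.542, 4292605.931) m.

P1: E 506070 m, N 4338907 m; P2: E 542232 m, N 4300532 m; P3: E 512282 m, N 4292606 m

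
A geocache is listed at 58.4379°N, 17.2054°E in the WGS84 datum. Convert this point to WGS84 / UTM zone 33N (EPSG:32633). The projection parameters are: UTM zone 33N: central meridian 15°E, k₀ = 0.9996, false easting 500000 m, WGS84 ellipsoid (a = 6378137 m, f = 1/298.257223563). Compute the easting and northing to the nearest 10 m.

Zone 33 central meridian λ₀ = 6×33 − 183 = 15°; Δλ = +2.2054°.
Transverse Mercator on WGS84 with k₀ = 0.9996 gives E = 628749.827 m, N = 6479576.353 m.

E 628750 m, N 6479580 m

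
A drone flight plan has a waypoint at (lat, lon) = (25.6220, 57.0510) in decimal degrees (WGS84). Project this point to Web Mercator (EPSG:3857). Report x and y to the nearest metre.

x 6350888 m, y 2952339 m

Web Mercator is spherical with R = a = 6378137 m.
x = R·λ = 6378137 × 0.995727792 = 6350888.269 m.
y = R·ln tan(π/4 + φ/2) = 6378137 × 0.462884201 = 2952338.848 m.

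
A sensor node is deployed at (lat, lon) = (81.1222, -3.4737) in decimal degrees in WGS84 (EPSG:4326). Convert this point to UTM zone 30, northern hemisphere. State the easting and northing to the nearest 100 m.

Zone 30 central meridian λ₀ = 6×30 − 183 = -3°; Δλ = -0.4737°.
Transverse Mercator on WGS84 with k₀ = 0.9996 gives E = 491838.624 m, N = 9006877.901 m.

E 491800 m, N 9006900 m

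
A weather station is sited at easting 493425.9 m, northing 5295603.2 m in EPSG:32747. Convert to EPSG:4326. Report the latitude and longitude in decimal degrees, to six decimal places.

Zone 47S: λ₀ = 99°, k₀ = 0.9996, false easting 500000 m, false northing 10000000 m.
Meridian distance M = (N − FN)/k₀ = -4706279.3 m.
Inverse transverse Mercator on WGS84 gives φ = -42.49190029°, λ = 98.92000048°.

lat -42.491900°, lon 98.920000°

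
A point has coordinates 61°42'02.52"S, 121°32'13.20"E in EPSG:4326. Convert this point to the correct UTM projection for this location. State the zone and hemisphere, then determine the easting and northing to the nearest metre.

Zone 51S: E 422626 m, N 3158292 m

Longitude 121.5370° lies in the 6° band [120°, 126°), giving zone 51; latitude is south of the equator, so 51S.
Zone 51 central meridian λ₀ = 6×51 − 183 = 123°; Δλ = -1.4630°.
Transverse Mercator on WGS84 with k₀ = 0.9996 gives E = 422626.008 m, N = 3158291.594 m.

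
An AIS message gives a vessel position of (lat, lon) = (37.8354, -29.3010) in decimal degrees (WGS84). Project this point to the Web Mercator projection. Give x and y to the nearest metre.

Web Mercator is spherical with R = a = 6378137 m.
x = R·λ = 6378137 × -0.511398924 = -3261772.400 m.
y = R·ln tan(π/4 + φ/2) = 6378137 × 0.714346427 = 4556199.377 m.

x -3261772 m, y 4556199 m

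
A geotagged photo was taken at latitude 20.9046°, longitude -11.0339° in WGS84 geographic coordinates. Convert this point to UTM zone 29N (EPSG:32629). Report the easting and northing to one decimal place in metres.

E 288451.8 m, N 2312929.7 m

Zone 29 central meridian λ₀ = 6×29 − 183 = -9°; Δλ = -2.0339°.
Transverse Mercator on WGS84 with k₀ = 0.9996 gives E = 288451.820 m, N = 2312929.669 m.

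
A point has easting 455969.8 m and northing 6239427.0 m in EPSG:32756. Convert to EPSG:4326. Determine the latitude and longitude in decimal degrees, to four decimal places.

Zone 56S: λ₀ = 153°, k₀ = 0.9996, false easting 500000 m, false northing 10000000 m.
Meridian distance M = (N − FN)/k₀ = -3762077.8 m.
Inverse transverse Mercator on WGS84 gives φ = -33.98479982°, λ = 152.52330047°.

lat -33.9848°, lon 152.5233°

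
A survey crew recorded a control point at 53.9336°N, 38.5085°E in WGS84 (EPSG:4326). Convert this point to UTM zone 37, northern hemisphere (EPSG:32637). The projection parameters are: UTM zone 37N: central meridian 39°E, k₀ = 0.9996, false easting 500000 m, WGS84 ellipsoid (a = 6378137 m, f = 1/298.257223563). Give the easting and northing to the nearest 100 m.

Zone 37 central meridian λ₀ = 6×37 − 183 = 39°; Δλ = -0.4915°.
Transverse Mercator on WGS84 with k₀ = 0.9996 gives E = 467731.272 m, N = 5976245.886 m.

E 467700 m, N 5976200 m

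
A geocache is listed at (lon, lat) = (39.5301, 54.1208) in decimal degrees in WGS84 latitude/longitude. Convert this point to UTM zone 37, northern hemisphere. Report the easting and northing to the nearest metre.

E 534647 m, N 5997092 m

Zone 37 central meridian λ₀ = 6×37 − 183 = 39°; Δλ = +0.5301°.
Transverse Mercator on WGS84 with k₀ = 0.9996 gives E = 534646.980 m, N = 5997091.930 m.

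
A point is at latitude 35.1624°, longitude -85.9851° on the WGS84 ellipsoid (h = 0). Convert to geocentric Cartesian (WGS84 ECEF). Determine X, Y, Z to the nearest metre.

X 365488 m, Y -5207261 m, Z 3652611 m

WGS84: a = 6378137 m, e² = 0.006694380; N(φ) = a/√(1−e²sin²φ) = 6385229.285 m.
X = (N+h)·cosφ·cosλ = 365487.984 m; Y = (N+h)·cosφ·sinλ = -5207261.113 m; Z = (N(1−e²)+h)·sinφ = 3652610.899 m.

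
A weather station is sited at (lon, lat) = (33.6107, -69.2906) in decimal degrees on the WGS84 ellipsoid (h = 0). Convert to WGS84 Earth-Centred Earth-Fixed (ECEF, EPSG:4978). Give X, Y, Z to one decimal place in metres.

WGS84: a = 6378137 m, e² = 0.006694380; N(φ) = a/√(1−e²sin²φ) = 6396898.559 m.
X = (N+h)·cosφ·cosλ = 1883937.664 m; Y = (N+h)·cosφ·sinλ = 1252192.385 m; Z = (N(1−e²)+h)·sinφ = -5943513.239 m.

X 1883937.7 m, Y 1252192.4 m, Z -5943513.2 m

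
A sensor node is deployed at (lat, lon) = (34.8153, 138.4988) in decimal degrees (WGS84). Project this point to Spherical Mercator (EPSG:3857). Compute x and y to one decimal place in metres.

x 15417615.9 m, y 4138809.4 m

Web Mercator is spherical with R = a = 6378137 m.
x = R·λ = 6378137 × 2.417260070 = 15417615.891 m.
y = R·ln tan(π/4 + φ/2) = 6378137 × 0.648905690 = 4138809.394 m.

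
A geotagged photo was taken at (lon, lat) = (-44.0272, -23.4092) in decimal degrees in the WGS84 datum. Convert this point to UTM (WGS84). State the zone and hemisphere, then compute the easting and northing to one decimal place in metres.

Zone 23S: E 599394.3 m, N 7410845.5 m

Longitude -44.0272° lies in the 6° band [-48°, -42°), giving zone 23; latitude is south of the equator, so 23S.
Zone 23 central meridian λ₀ = 6×23 − 183 = -45°; Δλ = +0.9728°.
Transverse Mercator on WGS84 with k₀ = 0.9996 gives E = 599394.275 m, N = 7410845.485 m.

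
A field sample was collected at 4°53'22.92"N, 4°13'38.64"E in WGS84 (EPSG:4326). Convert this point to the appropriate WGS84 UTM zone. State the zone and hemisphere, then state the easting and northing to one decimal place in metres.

Zone 31N: E 636095.5 m, N 540596.2 m

Longitude 4.2274° lies in the 6° band [0°, 6°), giving zone 31; latitude is north of the equator, so 31N.
Zone 31 central meridian λ₀ = 6×31 − 183 = 3°; Δλ = +1.2274°.
Transverse Mercator on WGS84 with k₀ = 0.9996 gives E = 636095.466 m, N = 540596.191 m.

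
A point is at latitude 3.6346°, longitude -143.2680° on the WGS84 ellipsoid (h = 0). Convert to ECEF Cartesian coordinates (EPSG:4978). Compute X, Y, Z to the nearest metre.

X -5101492 m, Y -3806969 m, Z 401629 m

WGS84: a = 6378137 m, e² = 0.006694380; N(φ) = a/√(1−e²sin²φ) = 6378222.796 m.
X = (N+h)·cosφ·cosλ = -5101492.313 m; Y = (N+h)·cosφ·sinλ = -3806969.221 m; Z = (N(1−e²)+h)·sinφ = 401629.177 m.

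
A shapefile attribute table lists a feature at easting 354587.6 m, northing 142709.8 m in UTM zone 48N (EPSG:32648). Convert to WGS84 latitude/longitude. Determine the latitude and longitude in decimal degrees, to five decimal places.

lat 1.29080°, lon 103.69300°

Zone 48N: λ₀ = 105°, k₀ = 0.9996, false easting 500000 m.
Meridian distance M = (N − FN)/k₀ = 142766.9 m.
Inverse transverse Mercator on WGS84 gives φ = 1.29080007°, λ = 103.69300001°.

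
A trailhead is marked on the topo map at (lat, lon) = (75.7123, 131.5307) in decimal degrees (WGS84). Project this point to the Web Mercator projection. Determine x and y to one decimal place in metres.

Web Mercator is spherical with R = a = 6378137 m.
x = R·λ = 6378137 × 2.295643782 = 14641930.548 m.
y = R·ln tan(π/4 + φ/2) = 6378137 × 2.076774230 = 13245950.556 m.

x 14641930.5 m, y 13245950.6 m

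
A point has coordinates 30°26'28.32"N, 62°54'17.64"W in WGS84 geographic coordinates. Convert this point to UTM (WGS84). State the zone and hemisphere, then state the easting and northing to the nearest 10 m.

Longitude -62.9049° lies in the 6° band [-66°, -60°), giving zone 20; latitude is north of the equator, so 20N.
Zone 20 central meridian λ₀ = 6×20 − 183 = -63°; Δλ = +0.0951°.
Transverse Mercator on WGS84 with k₀ = 0.9996 gives E = 509131.333 m, N = 3367679.371 m.

Zone 20N: E 509130 m, N 3367680 m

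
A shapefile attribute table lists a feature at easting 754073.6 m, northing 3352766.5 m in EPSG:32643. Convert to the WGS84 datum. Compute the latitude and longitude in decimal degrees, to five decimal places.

lat 30.28000°, lon 77.64130°

Zone 43N: λ₀ = 75°, k₀ = 0.9996, false easting 500000 m.
Meridian distance M = (N − FN)/k₀ = 3354108.1 m.
Inverse transverse Mercator on WGS84 gives φ = 30.27999992°, λ = 77.64129955°.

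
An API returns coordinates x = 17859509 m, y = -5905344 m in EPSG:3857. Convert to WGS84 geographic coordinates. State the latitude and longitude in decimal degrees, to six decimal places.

lat -46.774499°, lon 160.434699°

R = 6378137 m. λ = x/R = 160.43469902°.
φ = 2·arctan(exp(y/R)) − 90° = 2·arctan(0.39619) − 90° = -46.77449942°.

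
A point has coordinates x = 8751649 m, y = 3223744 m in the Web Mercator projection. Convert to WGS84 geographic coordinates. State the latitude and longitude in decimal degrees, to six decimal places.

R = 6378137 m. λ = x/R = 78.61740058°.
φ = 2·arctan(exp(y/R)) − 90° = 2·arctan(1.65771) − 90° = 27.79970054°.

lat 27.799701°, lon 78.617401°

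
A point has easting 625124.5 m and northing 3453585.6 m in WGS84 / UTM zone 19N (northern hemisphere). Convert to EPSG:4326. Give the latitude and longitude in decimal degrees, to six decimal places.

Zone 19N: λ₀ = -69°, k₀ = 0.9996, false easting 500000 m.
Meridian distance M = (N − FN)/k₀ = 3454967.6 m.
Inverse transverse Mercator on WGS84 gives φ = 31.20970001°, λ = -67.68650047°.

lat 31.209700°, lon -67.686500°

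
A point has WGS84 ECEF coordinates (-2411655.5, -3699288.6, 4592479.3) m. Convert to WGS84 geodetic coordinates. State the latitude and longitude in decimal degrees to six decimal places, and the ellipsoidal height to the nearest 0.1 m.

λ = atan2(Y, X) = -123.10129995°; p = √(X²+Y²) = 4415973.1 m.
Bowring's method on WGS84 (a = 6378137 m, b = 6356752.314 m) gives φ = 46.31460015°, h = 4161.420 m.

lat 46.314600°, lon -123.101300°, h 4161.4 m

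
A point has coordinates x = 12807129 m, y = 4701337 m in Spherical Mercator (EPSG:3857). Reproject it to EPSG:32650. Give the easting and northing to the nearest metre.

Web Mercator inverse (R = 6378137 m) → φ = 38.85789749°, λ = 115.04839726°.
UTM 50N forward: E = 330662.749 m, N = 4302817.277 m.

E 330663 m, N 4302817 m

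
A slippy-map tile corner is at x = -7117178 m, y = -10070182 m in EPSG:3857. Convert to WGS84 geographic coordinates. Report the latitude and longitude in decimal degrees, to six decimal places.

R = 6378137 m. λ = x/R = -63.93469777°.
φ = 2·arctan(exp(y/R)) − 90° = 2·arctan(0.20621) − 90° = -66.69669867°.

lat -66.696699°, lon -63.934698°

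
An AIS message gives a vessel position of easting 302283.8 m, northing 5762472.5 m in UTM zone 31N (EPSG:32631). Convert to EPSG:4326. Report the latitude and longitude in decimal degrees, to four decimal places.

Zone 31N: λ₀ = 3°, k₀ = 0.9996, false easting 500000 m.
Meridian distance M = (N − FN)/k₀ = 5764778.4 m.
Inverse transverse Mercator on WGS84 gives φ = 51.97770037°, λ = 0.12110035°.

lat 51.9777°, lon 0.1211°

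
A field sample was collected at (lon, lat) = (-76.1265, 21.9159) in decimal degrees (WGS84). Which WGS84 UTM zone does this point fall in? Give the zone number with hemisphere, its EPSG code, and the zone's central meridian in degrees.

UTM zone = ⌊(λ + 180)/6⌋ + 1; -76.1265° ∈ [-78°, -72°) → zone 18.
Hemisphere: N (φ ≥ 0).
Central meridian λ₀ = 6×18 − 183 = -75°.
EPSG code: 32618.

Zone 18N (EPSG:32618), central meridian -75°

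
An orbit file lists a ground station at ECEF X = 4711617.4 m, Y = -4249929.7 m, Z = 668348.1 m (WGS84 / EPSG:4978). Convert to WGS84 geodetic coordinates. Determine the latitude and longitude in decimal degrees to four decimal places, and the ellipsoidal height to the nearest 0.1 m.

lat 6.0531°, lon -42.0508°, h 2375.5 m

λ = atan2(Y, X) = -42.05080048°; p = √(X²+Y²) = 6345174.6 m.
Bowring's method on WGS84 (a = 6378137 m, b = 6356752.314 m) gives φ = 6.05309961°, h = 2375.479 m.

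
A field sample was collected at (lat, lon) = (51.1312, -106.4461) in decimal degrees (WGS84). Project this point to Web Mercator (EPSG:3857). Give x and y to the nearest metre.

x -11849526 m, y 6644534 m

Web Mercator is spherical with R = a = 6378137 m.
x = R·λ = 6378137 × -1.857834921 = -11849525.649 m.
y = R·ln tan(π/4 + φ/2) = 6378137 × 1.041767271 = 6644534.379 m.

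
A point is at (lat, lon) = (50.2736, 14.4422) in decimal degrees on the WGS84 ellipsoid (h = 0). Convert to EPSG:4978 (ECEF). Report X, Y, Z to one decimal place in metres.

X 3955433.0 m, Y 1018688.5 m, Z 4882295.3 m

WGS84: a = 6378137 m, e² = 0.006694380; N(φ) = a/√(1−e²sin²φ) = 6390802.951 m.
X = (N+h)·cosφ·cosλ = 3955433.009 m; Y = (N+h)·cosφ·sinλ = 1018688.517 m; Z = (N(1−e²)+h)·sinφ = 4882295.251 m.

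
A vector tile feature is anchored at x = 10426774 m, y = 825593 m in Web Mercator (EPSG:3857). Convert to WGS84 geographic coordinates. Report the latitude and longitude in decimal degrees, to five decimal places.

lat 7.39580°, lon 93.66530°

R = 6378137 m. λ = x/R = 93.66530448°.
φ = 2·arctan(exp(y/R)) − 90° = 2·arctan(1.13819) − 90° = 7.39580406°.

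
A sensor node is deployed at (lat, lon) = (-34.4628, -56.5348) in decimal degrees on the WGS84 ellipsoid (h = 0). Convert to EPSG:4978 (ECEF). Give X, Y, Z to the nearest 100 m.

X 2902900 m, Y -4391700 m, Z -3588900 m

WGS84: a = 6378137 m, e² = 0.006694380; N(φ) = a/√(1−e²sin²φ) = 6384984.122 m.
X = (N+h)·cosφ·cosλ = 2902938.947 m; Y = (N+h)·cosφ·sinλ = -4391655.470 m; Z = (N(1−e²)+h)·sinφ = -3588890.312 m.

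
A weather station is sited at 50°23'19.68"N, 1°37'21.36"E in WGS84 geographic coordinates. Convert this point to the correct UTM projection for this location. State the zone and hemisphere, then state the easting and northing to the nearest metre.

Longitude 1.6226° lies in the 6° band [0°, 6°), giving zone 31; latitude is north of the equator, so 31N.
Zone 31 central meridian λ₀ = 6×31 − 183 = 3°; Δλ = -1.3774°.
Transverse Mercator on WGS84 with k₀ = 0.9996 gives E = 402085.902 m, N = 5582767.497 m.

Zone 31N: E 402086 m, N 5582767 m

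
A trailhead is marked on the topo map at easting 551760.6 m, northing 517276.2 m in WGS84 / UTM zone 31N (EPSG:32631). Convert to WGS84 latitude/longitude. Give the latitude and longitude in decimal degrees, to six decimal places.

Zone 31N: λ₀ = 3°, k₀ = 0.9996, false easting 500000 m.
Meridian distance M = (N − FN)/k₀ = 517483.2 m.
Inverse transverse Mercator on WGS84 gives φ = 4.67970009°, λ = 3.46669978°.

lat 4.679700°, lon 3.466700°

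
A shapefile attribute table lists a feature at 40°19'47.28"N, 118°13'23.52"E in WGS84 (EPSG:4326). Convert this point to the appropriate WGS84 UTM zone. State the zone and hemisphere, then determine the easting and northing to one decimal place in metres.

Zone 50N: E 603909.2 m, N 4465080.7 m

Longitude 118.2232° lies in the 6° band [114°, 120°), giving zone 50; latitude is north of the equator, so 50N.
Zone 50 central meridian λ₀ = 6×50 − 183 = 117°; Δλ = +1.2232°.
Transverse Mercator on WGS84 with k₀ = 0.9996 gives E = 603909.232 m, N = 4465080.739 m.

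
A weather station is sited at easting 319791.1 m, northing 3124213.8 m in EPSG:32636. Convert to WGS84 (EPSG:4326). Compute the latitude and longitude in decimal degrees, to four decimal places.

Zone 36N: λ₀ = 33°, k₀ = 0.9996, false easting 500000 m.
Meridian distance M = (N − FN)/k₀ = 3125464.0 m.
Inverse transverse Mercator on WGS84 gives φ = 28.23149999°, λ = 31.16340031°.

lat 28.2315°, lon 31.1634°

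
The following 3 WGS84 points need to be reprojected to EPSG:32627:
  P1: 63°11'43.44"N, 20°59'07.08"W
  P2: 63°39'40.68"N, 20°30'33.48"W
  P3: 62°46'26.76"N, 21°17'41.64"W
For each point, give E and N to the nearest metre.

P1: E 500740 m, N 7007360 m; P2: E 524291 m, N 7059366 m; P3: E 484947 m, N 6960455 m

UTM zone 27N: λ₀ = -21°, k₀ = 0.9996.
P1 (63.1954°, -20.9853°) → (500739.611, 7007360.499) m.
P2 (63.6613°, -20.5093°) → (524291.118, 7059366.000) m.
P3 (62.7741°, -21.2949°) → (484947.293, 6960454.950) m.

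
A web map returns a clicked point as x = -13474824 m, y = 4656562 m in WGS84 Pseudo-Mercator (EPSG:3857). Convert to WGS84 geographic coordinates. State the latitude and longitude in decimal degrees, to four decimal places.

R = 6378137 m. λ = x/R = -121.04640350°.
φ = 2·arctan(exp(y/R)) − 90° = 2·arctan(2.07525) − 90° = 38.54399731°.

lat 38.5440°, lon -121.0464°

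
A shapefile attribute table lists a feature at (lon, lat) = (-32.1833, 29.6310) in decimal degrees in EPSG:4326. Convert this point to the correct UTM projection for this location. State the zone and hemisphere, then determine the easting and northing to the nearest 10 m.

Longitude -32.1833° lies in the 6° band [-36°, -30°), giving zone 25; latitude is north of the equator, so 25N.
Zone 25 central meridian λ₀ = 6×25 − 183 = -33°; Δλ = +0.8167°.
Transverse Mercator on WGS84 with k₀ = 0.9996 gives E = 579059.980 m, N = 3278176.903 m.

Zone 25N: E 579060 m, N 3278180 m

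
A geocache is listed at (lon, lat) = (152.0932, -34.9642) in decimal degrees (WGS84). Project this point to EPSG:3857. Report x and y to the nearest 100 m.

Web Mercator is spherical with R = a = 6378137 m.
x = R·λ = 6378137 × 2.654527110 = 16930937.577 m.
y = R·ln tan(π/4 + φ/2) = 6378137 × -0.652073972 = -4159017.131 m.

x 16930900 m, y -4159000 m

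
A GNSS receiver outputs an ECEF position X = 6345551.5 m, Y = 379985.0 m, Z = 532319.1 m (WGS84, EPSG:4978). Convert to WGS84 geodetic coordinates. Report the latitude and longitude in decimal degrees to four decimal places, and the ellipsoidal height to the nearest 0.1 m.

lat 4.8188°, lon 3.4269°, h 1180.0 m

λ = atan2(Y, X) = 3.42689983°; p = √(X²+Y²) = 6356918.5 m.
Bowring's method on WGS84 (a = 6378137 m, b = 6356752.314 m) gives φ = 4.81880024°, h = 1180.004 m.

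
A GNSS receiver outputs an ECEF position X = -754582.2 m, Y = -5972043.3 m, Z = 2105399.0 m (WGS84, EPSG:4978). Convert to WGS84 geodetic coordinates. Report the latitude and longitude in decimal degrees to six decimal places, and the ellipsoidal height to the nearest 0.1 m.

λ = atan2(Y, X) = -97.20130017°; p = √(X²+Y²) = 6019526.2 m.
Bowring's method on WGS84 (a = 6378137 m, b = 6356752.314 m) gives φ = 19.39809984°, h = 1304.079 m.

lat 19.398100°, lon -97.201300°, h 1304.1 m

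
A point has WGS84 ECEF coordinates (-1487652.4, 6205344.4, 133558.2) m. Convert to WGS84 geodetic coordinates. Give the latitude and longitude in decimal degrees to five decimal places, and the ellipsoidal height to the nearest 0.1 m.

lat 1.20710°, lon 103.48150°, h 4446.1 m

λ = atan2(Y, X) = 103.48149961°; p = √(X²+Y²) = 6381176.1 m.
Bowring's method on WGS84 (a = 6378137 m, b = 6356752.314 m) gives φ = 1.20710004°, h = 4446.075 m.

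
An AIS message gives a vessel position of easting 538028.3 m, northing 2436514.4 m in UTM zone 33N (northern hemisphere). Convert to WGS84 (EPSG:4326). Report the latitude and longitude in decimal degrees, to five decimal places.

Zone 33N: λ₀ = 15°, k₀ = 0.9996, false easting 500000 m.
Meridian distance M = (N − FN)/k₀ = 2437489.4 m.
Inverse transverse Mercator on WGS84 gives φ = 22.03289991°, λ = 15.36850009°.

lat 22.03290°, lon 15.36850°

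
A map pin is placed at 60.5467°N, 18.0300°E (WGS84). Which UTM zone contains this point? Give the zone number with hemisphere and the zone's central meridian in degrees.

UTM zone = ⌊(λ + 180)/6⌋ + 1; 18.0300° ∈ [18°, 24°) → zone 34.
Hemisphere: N (φ ≥ 0).
Central meridian λ₀ = 6×34 − 183 = 21°.

Zone 34N, central meridian 21°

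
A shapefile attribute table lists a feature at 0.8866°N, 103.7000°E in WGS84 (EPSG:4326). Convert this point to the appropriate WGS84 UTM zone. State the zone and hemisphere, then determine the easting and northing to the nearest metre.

Zone 48N: E 355347 m, N 98021 m

Longitude 103.7000° lies in the 6° band [102°, 108°), giving zone 48; latitude is north of the equator, so 48N.
Zone 48 central meridian λ₀ = 6×48 − 183 = 105°; Δλ = -1.3000°.
Transverse Mercator on WGS84 with k₀ = 0.9996 gives E = 355347.261 m, N = 98021.413 m.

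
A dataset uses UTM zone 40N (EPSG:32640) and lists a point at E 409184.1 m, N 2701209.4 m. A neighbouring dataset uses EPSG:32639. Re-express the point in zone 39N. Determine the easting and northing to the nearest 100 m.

UTM 40N → geographic: φ = 24.42169977°, λ = 56.10419975°.
UTM 39N (λ₀ = 51°) forward: E = 1017901.776 m, N = 2710470.594 m.

E 1017900 m, N 2710500 m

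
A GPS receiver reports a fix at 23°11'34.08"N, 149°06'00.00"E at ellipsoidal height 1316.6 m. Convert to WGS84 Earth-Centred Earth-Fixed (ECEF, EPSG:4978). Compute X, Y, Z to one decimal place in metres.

WGS84: a = 6378137 m, e² = 0.006694380; N(φ) = a/√(1−e²sin²φ) = 6381450.769 m.
X = (N+h)·cosφ·cosλ = -5034217.874 m; Y = (N+h)·cosφ·sinλ = 3012917.243 m; Z = (N(1−e²)+h)·sinφ = 2496878.116 m.

X -5034217.9 m, Y 3012917.2 m, Z 2496878.1 m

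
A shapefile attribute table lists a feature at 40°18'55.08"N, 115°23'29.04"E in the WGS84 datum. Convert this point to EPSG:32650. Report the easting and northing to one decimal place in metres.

Zone 50 central meridian λ₀ = 6×50 − 183 = 117°; Δλ = -1.6086°.
Transverse Mercator on WGS84 with k₀ = 0.9996 gives E = 363321.051 m, N = 4463994.926 m.

E 363321.1 m, N 4463994.9 m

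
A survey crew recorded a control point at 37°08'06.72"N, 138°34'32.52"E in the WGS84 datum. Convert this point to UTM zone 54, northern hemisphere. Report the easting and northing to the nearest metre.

E 284660 m, N 4112622 m

Zone 54 central meridian λ₀ = 6×54 − 183 = 141°; Δλ = -2.4243°.
Transverse Mercator on WGS84 with k₀ = 0.9996 gives E = 284660.255 m, N = 4112621.942 m.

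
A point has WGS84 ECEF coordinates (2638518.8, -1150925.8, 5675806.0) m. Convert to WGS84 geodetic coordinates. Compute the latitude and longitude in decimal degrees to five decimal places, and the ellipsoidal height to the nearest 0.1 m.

λ = atan2(Y, X) = -23.56690089°; p = √(X²+Y²) = 2878612.8 m.
Bowring's method on WGS84 (a = 6378137 m, b = 6356752.314 m) gives φ = 63.26200007°, h = 2944.104 m.

lat 63.26200°, lon -23.56690°, h 2944.1 m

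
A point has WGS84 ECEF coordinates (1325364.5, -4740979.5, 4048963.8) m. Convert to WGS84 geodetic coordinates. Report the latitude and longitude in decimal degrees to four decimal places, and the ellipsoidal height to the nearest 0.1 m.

λ = atan2(Y, X) = -74.38139955°; p = √(X²+Y²) = 4922751.0 m.
Bowring's method on WGS84 (a = 6378137 m, b = 6356752.314 m) gives φ = 39.62610034°, h = 4495.316 m.

lat 39.6261°, lon -74.3814°, h 4495.3 m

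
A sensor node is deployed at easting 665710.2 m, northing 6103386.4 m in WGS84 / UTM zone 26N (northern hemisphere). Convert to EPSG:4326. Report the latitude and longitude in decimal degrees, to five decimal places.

Zone 26N: λ₀ = -27°, k₀ = 0.9996, false easting 500000 m.
Meridian distance M = (N − FN)/k₀ = 6105828.7 m.
Inverse transverse Mercator on WGS84 gives φ = 55.04960005°, λ = -24.40599970°.

lat 55.04960°, lon -24.40600°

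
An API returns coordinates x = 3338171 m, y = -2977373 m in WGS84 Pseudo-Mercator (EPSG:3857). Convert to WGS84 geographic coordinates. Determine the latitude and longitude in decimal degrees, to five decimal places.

R = 6378137 m. λ = x/R = 29.98730030°.
φ = 2·arctan(exp(y/R)) − 90° = 2·arctan(0.62700) − 90° = -25.82459943°.

lat -25.82460°, lon 29.98730°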